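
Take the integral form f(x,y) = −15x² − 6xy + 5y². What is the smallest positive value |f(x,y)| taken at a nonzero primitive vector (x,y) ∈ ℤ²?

descent: ρ → (5,16,-4)  [lands on river]
river: ρ → (-4,16,5)
river: ρ → (5,14,-7)
river: ρ → (-7,14,5)
closes: descent 1, river 4
min |a| on river = 4

4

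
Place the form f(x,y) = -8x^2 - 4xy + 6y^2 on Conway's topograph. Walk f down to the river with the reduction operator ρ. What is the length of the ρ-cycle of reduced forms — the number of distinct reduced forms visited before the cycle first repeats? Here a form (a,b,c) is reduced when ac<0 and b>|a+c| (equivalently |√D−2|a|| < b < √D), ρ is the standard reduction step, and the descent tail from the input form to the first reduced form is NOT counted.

D = 208, ⌊√D⌋ = 14
descent: ρ → (6,4,-8)  [lands on river]
river: ρ → (-8,12,2)
river: ρ → (2,12,-8)
river: ρ → (-8,4,6)
river: ρ → (6,8,-6)
river: ρ → (-6,4,8)
river: ρ → (8,12,-2)
river: ρ → (-2,12,8)
river: ρ → (8,4,-6)
river: ρ → (-6,8,6)
ρ-cycle length = 10 (tail of 1 descent step not counted)

10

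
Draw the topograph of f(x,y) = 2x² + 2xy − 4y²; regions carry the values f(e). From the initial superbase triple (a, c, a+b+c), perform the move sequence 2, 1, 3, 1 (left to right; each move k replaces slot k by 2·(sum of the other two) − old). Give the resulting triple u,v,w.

start (2,-4,0) = (f(1,0),f(0,1),f(1,1))
replace slot 2: 2·(2+0) − (-4) = 8 → (2,8,0)
replace slot 1: 2·(8+0) − 2 = 14 → (14,8,0)
replace slot 3: 2·(14+8) − 0 = 44 → (14,8,44)
replace slot 1: 2·(8+44) − 14 = 90 → (90,8,44)

90,8,44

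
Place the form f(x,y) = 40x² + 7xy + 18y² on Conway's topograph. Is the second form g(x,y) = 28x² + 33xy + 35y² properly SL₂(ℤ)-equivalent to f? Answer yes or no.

D₁ = -2831, D₂ = -2831
f: flip: (40,7,18)→(18,-7,40)
f: reduced (well bottom): (18,-7,40) with a≤c, −a<b≤a
g: translate: b→-23 (≡33 mod 56), so (28,33,35)→(28,-23,30)
g: reduced (well bottom): (28,-23,30) with a≤c, −a<b≤a
reduced forms (18, -7, 40) vs (28, -23, 30) ⇒ inequivalent

no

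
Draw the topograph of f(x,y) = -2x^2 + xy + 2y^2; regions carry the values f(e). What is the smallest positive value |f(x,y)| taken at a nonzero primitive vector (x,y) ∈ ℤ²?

river: ρ → (2,3,-1)
river: ρ → (-1,3,2)
river: ρ → (2,1,-2)
river: ρ → (-2,3,1)
river: ρ → (1,3,-2)
river: ρ → (-2,1,2)
closes: descent 0, river 6
min |a| on river = 1

1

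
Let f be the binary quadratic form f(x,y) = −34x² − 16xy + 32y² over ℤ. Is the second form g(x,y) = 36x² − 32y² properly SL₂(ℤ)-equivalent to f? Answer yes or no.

D₁ = 4608, D₂ = 4608
river cycle of f (length 4): (32, 16, -34), (-34, 52, 14), (14, 60, -18), (-18, 48, 32)
river cycle of g (length 2): (-32, 64, 4), (4, 64, -32)
cycles differ ⇒ inequivalent

no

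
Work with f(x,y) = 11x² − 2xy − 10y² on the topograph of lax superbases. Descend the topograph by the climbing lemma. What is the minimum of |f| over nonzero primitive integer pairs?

descent: ρ → (-10,2,11)  [lands on river]
river: ρ → (11,20,-1)
river: ρ → (-1,20,11)
river: ρ → (11,2,-10)
river: ρ → (-10,18,3)
river: ρ → (3,18,-10)
closes: descent 1, river 6
min |a| on river = 1

1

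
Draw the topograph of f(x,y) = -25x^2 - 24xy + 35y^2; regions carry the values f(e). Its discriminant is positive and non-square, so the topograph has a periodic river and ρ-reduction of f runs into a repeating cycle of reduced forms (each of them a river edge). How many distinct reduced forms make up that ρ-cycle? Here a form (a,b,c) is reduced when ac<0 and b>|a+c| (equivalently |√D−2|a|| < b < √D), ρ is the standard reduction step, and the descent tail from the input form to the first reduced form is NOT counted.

D = 4076, ⌊√D⌋ = 63
descent: ρ → (35,24,-25)  [lands on river]
river: ρ → (-25,26,34)
river: ρ → (34,42,-17)
river: ρ → (-17,60,7)
river: ρ → (7,52,-49)
river: ρ → (-49,46,10)
river: ρ → (10,54,-29)
river: ρ → (-29,62,2)
river: ρ → (2,62,-29)
river: ρ → (-29,54,10)
river: ρ → (10,46,-49)
river: ρ → (-49,52,7)
river: ρ → (7,60,-17)
river: ρ → (-17,42,34)
river: ρ → (34,26,-25)
river: ρ → (-25,24,35)
river: ρ → (35,46,-14)
river: ρ → (-14,38,47)
river: ρ → (47,56,-5)
river: ρ → (-5,54,58)
river: ρ → (58,62,-1)
river: ρ → (-1,62,58)
river: ρ → (58,54,-5)
river: ρ → (-5,56,47)
river: ρ → (47,38,-14)
river: ρ → (-14,46,35)
ρ-cycle length = 26 (tail of 1 descent step not counted)

26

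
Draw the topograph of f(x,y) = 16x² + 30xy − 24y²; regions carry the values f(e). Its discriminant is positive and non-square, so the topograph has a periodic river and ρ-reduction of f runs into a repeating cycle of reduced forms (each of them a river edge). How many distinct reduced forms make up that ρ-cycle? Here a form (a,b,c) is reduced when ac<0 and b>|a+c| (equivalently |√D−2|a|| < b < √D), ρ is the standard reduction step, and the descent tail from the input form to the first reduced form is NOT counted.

D = 2436, ⌊√D⌋ = 49
river: ρ → (-24,18,22)
river: ρ → (22,26,-20)
river: ρ → (-20,14,28)
river: ρ → (28,42,-6)
river: ρ → (-6,42,28)
river: ρ → (28,14,-20)
river: ρ → (-20,26,22)
river: ρ → (22,18,-24)
river: ρ → (-24,30,16)
river: ρ → (16,34,-20)
river: ρ → (-20,46,4)
river: ρ → (4,42,-42)
river: ρ → (-42,42,4)
river: ρ → (4,46,-20)
river: ρ → (-20,34,16)
river: ρ → (16,30,-24)
ρ-cycle length = 16 (tail of 0 descent steps not counted)

16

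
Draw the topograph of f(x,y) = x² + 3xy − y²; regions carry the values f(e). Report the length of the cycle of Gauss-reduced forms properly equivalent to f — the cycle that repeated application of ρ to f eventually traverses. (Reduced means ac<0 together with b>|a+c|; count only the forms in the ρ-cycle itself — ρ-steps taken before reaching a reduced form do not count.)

D = 13, ⌊√D⌋ = 3
river: ρ → (-1,3,1)
river: ρ → (1,3,-1)
ρ-cycle length = 2 (tail of 0 descent steps not counted)

2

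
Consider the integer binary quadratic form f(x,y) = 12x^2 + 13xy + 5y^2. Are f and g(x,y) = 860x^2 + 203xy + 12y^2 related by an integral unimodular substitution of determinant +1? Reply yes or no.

D₁ = -71, D₂ = -71
f: translate: b→-11 (≡13 mod 24), so (12,13,5)→(12,-11,4)
f: flip: (12,-11,4)→(4,11,12)
f: translate: b→3 (≡11 mod 8), so (4,11,12)→(4,3,5)
f: reduced (well bottom): (4,3,5) with a≤c, −a<b≤a
g: flip: (860,203,12)→(12,-203,860)
g: translate: b→-11 (≡-203 mod 24), so (12,-203,860)→(12,-11,4)
g: flip: (12,-11,4)→(4,11,12)
g: translate: b→3 (≡11 mod 8), so (4,11,12)→(4,3,5)
g: reduced (well bottom): (4,3,5) with a≤c, −a<b≤a
reduced forms (4, 3, 5) vs (4, 3, 5) ⇒ equivalent

yes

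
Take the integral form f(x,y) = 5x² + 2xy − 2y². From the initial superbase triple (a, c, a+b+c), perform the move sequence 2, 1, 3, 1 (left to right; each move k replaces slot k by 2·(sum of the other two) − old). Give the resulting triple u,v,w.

start (5,-2,5) = (f(1,0),f(0,1),f(1,1))
replace slot 2: 2·(5+5) − (-2) = 22 → (5,22,5)
replace slot 1: 2·(22+5) − 5 = 49 → (49,22,5)
replace slot 3: 2·(49+22) − 5 = 137 → (49,22,137)
replace slot 1: 2·(22+137) − 49 = 269 → (269,22,137)

269,22,137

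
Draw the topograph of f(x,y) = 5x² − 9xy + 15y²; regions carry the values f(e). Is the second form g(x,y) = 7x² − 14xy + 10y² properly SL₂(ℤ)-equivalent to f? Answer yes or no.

D₁ = -219, D₂ = -84
discriminants differ ⇒ not SL₂(ℤ)-equivalent

no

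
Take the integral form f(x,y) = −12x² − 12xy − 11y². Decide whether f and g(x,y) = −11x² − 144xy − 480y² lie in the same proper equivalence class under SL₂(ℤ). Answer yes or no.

D₁ = -384, D₂ = -384
f is negative-definite; reduce −f:
−f: flip: (12,12,11)→(11,-12,12)
−f: translate: b→10 (≡-12 mod 22), so (11,-12,12)→(11,10,11)
−f: reduced (well bottom): (11,10,11) with a≤c, −a<b≤a
flip sign back: reduced form of f is (-11,-10,-11)
g is negative-definite; reduce −g:
−g: translate: b→-10 (≡144 mod 22), so (11,144,480)→(11,-10,11)
−g: flip: (11,-10,11)→(11,10,11)
−g: reduced (well bottom): (11,10,11) with a≤c, −a<b≤a
flip sign back: reduced form of g is (-11,-10,-11)
reduced forms (-11, -10, -11) vs (-11, -10, -11) ⇒ equivalent

yes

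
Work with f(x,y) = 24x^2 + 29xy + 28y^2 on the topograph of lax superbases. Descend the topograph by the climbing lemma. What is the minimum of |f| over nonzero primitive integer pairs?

translate: b→-19 (≡29 mod 48), so (24,29,28)→(24,-19,23)
flip: (24,-19,23)→(23,19,24)
reduced (well bottom): (23,19,24) with a≤c, −a<b≤a
well minimum = a = 23

23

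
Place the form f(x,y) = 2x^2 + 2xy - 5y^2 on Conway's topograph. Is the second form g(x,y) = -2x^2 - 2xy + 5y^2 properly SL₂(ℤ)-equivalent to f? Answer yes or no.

D₁ = 44, D₂ = 44
river cycle of f (length 2): (2, 6, -1), (-1, 6, 2)
river cycle of g (length 2): (-2, 6, 1), (1, 6, -2)
cycles differ ⇒ inequivalent

no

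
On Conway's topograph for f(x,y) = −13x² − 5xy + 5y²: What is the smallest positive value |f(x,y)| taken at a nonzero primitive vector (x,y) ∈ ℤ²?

descent: ρ → (5,15,-3)  [lands on river]
river: ρ → (-3,15,5)
closes: descent 1, river 2
min |a| on river = 3

3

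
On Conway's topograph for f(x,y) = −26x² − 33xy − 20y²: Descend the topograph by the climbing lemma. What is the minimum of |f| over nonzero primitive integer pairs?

translate: b→-19 (≡33 mod 52), so (26,33,20)→(26,-19,13)
flip: (26,-19,13)→(13,19,26)
translate: b→-7 (≡19 mod 26), so (13,19,26)→(13,-7,20)
reduced (well bottom): (13,-7,20) with a≤c, −a<b≤a
well minimum |f| = |-13| = 13 (negative-definite)

13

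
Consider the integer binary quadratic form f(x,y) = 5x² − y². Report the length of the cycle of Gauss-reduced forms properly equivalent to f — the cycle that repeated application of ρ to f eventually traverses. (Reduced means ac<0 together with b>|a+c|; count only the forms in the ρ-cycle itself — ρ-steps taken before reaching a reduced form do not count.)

D = 20, ⌊√D⌋ = 4
descent: ρ → (-1,4,1)  [lands on river]
river: ρ → (1,4,-1)
ρ-cycle length = 2 (tail of 1 descent step not counted)

2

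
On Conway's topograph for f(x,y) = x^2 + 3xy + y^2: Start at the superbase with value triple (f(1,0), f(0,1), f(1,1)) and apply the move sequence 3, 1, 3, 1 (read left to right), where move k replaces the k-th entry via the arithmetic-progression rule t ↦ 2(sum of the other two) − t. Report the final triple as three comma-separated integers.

start (1,1,5) = (f(1,0),f(0,1),f(1,1))
replace slot 3: 2·(1+1) − 5 = -1 → (1,1,-1)
replace slot 1: 2·(1+(-1)) − 1 = -1 → (-1,1,-1)
replace slot 3: 2·((-1)+1) − (-1) = 1 → (-1,1,1)
replace slot 1: 2·(1+1) − (-1) = 5 → (5,1,1)

5,1,1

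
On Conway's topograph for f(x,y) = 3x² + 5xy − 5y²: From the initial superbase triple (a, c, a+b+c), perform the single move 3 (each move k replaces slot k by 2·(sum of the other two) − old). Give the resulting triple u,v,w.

start (3,-5,3) = (f(1,0),f(0,1),f(1,1))
replace slot 3: 2·(3+(-5)) − 3 = -7 → (3,-5,-7)

3,-5,-7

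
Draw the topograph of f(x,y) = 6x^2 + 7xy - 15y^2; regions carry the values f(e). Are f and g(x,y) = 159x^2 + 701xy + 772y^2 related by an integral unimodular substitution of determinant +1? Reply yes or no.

D₁ = 409, D₂ = 409
river cycle of f (length 54): (6, 19, -2), (-2, 17, 15), (15, 13, -4), (-4, 19, 3), (3, 17, -10), (-10, 3, 10), (10, 17, -3), (-3, 19, 4), (4, 13, -15), (-15, 17, 2), … (44 more)
river cycle of g (length 54): (6, 19, -2), (-2, 17, 15), (15, 13, -4), (-4, 19, 3), (3, 17, -10), (-10, 3, 10), (10, 17, -3), (-3, 19, 4), (4, 13, -15), (-15, 17, 2), … (44 more)
cycles coincide ⇒ equivalent

yes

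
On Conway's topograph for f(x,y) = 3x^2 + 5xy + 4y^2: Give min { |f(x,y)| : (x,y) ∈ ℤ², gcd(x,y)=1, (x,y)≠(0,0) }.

translate: b→-1 (≡5 mod 6), so (3,5,4)→(3,-1,2)
flip: (3,-1,2)→(2,1,3)
reduced (well bottom): (2,1,3) with a≤c, −a<b≤a
well minimum = a = 2

2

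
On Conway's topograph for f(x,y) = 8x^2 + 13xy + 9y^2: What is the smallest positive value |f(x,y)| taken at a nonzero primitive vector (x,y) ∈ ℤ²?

translate: b→-3 (≡13 mod 16), so (8,13,9)→(8,-3,4)
flip: (8,-3,4)→(4,3,8)
reduced (well bottom): (4,3,8) with a≤c, −a<b≤a
well minimum = a = 4

4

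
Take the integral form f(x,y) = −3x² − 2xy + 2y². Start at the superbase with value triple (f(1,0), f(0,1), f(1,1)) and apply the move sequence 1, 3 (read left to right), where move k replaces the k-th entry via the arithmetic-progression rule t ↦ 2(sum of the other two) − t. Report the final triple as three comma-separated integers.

start (-3,2,-3) = (f(1,0),f(0,1),f(1,1))
replace slot 1: 2·(2+(-3)) − (-3) = 1 → (1,2,-3)
replace slot 3: 2·(1+2) − (-3) = 9 → (1,2,9)

1,2,9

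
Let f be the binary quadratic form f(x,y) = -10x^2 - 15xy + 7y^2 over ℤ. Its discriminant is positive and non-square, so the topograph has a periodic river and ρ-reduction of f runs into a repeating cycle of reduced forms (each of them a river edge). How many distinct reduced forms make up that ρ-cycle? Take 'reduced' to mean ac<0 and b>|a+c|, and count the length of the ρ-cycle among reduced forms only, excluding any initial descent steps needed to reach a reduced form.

D = 505, ⌊√D⌋ = 22
descent: ρ → (7,15,-10)  [lands on river]
river: ρ → (-10,5,12)
river: ρ → (12,19,-3)
river: ρ → (-3,17,18)
river: ρ → (18,19,-2)
river: ρ → (-2,21,8)
river: ρ → (8,11,-12)
river: ρ → (-12,13,7)
ρ-cycle length = 8 (tail of 1 descent step not counted)

8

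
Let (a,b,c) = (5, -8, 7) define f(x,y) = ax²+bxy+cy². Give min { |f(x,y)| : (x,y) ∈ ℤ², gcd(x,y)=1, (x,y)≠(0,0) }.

translate: b→2 (≡-8 mod 10), so (5,-8,7)→(5,2,4)
flip: (5,2,4)→(4,-2,5)
reduced (well bottom): (4,-2,5) with a≤c, −a<b≤a
well minimum = a = 4

4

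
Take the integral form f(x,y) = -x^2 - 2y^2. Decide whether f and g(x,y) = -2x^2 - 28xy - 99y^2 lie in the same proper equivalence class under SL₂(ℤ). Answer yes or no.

D₁ = -8, D₂ = -8
f is negative-definite; reduce −f:
−f: reduced (well bottom): (1,0,2) with a≤c, −a<b≤a
flip sign back: reduced form of f is (-1,0,-2)
g is negative-definite; reduce −g:
−g: translate: b→0 (≡28 mod 4), so (2,28,99)→(2,0,1)
−g: flip: (2,0,1)→(1,0,2)
−g: reduced (well bottom): (1,0,2) with a≤c, −a<b≤a
flip sign back: reduced form of g is (-1,0,-2)
reduced forms (-1, 0, -2) vs (-1, 0, -2) ⇒ equivalent

yes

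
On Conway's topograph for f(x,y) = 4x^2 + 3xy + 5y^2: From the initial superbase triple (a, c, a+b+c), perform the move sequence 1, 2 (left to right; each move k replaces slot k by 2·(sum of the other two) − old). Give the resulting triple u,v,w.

start (4,5,12) = (f(1,0),f(0,1),f(1,1))
replace slot 1: 2·(5+12) − 4 = 30 → (30,5,12)
replace slot 2: 2·(30+12) − 5 = 79 → (30,79,12)

30,79,12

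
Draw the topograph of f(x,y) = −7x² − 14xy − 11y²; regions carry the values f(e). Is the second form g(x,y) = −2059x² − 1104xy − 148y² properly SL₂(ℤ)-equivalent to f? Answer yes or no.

D₁ = -112, D₂ = -112
f is negative-definite; reduce −f:
−f: translate: b→0 (≡14 mod 14), so (7,14,11)→(7,0,4)
−f: flip: (7,0,4)→(4,0,7)
−f: reduced (well bottom): (4,0,7) with a≤c, −a<b≤a
flip sign back: reduced form of f is (-4,0,-7)
g is negative-definite; reduce −g:
−g: flip: (2059,1104,148)→(148,-1104,2059)
−g: translate: b→80 (≡-1104 mod 296), so (148,-1104,2059)→(148,80,11)
−g: flip: (148,80,11)→(11,-80,148)
−g: translate: b→8 (≡-80 mod 22), so (11,-80,148)→(11,8,4)
−g: flip: (11,8,4)→(4,-8,11)
−g: translate: b→0 (≡-8 mod 8), so (4,-8,11)→(4,0,7)
−g: reduced (well bottom): (4,0,7) with a≤c, −a<b≤a
flip sign back: reduced form of g is (-4,0,-7)
reduced forms (-4, 0, -7) vs (-4, 0, -7) ⇒ equivalent

yes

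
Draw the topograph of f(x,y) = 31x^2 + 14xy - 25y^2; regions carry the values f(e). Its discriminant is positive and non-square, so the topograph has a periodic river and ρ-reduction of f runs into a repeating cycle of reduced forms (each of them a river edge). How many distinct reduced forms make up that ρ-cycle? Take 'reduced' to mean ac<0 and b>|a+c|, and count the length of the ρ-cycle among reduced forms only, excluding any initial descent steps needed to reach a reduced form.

D = 3296, ⌊√D⌋ = 57
river: ρ → (-25,36,20)
river: ρ → (20,44,-17)
river: ρ → (-17,24,40)
river: ρ → (40,56,-1)
river: ρ → (-1,56,40)
river: ρ → (40,24,-17)
river: ρ → (-17,44,20)
river: ρ → (20,36,-25)
river: ρ → (-25,14,31)
river: ρ → (31,48,-8)
river: ρ → (-8,48,31)
river: ρ → (31,14,-25)
ρ-cycle length = 12 (tail of 0 descent steps not counted)

12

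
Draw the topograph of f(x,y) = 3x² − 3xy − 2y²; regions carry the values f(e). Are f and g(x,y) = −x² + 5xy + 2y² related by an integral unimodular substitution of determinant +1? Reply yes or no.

D₁ = 33, D₂ = 33
river cycle of f (length 4): (-2, 3, 3), (3, 3, -2), (-2, 5, 1), (1, 5, -2)
river cycle of g (length 4): (2, 3, -3), (-3, 3, 2), (2, 5, -1), (-1, 5, 2)
cycles differ ⇒ inequivalent

no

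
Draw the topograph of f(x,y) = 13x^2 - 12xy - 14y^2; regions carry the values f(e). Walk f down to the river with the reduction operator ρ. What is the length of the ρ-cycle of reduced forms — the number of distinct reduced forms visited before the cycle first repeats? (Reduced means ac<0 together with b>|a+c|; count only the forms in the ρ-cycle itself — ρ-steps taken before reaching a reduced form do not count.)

D = 872, ⌊√D⌋ = 29
descent: ρ → (-14,12,13)  [lands on river]
river: ρ → (13,14,-13)
river: ρ → (-13,12,14)
river: ρ → (14,16,-11)
river: ρ → (-11,28,2)
river: ρ → (2,28,-11)
river: ρ → (-11,16,14)
river: ρ → (14,12,-13)
river: ρ → (-13,14,13)
river: ρ → (13,12,-14)
river: ρ → (-14,16,11)
river: ρ → (11,28,-2)
river: ρ → (-2,28,11)
river: ρ → (11,16,-14)
ρ-cycle length = 14 (tail of 1 descent step not counted)

14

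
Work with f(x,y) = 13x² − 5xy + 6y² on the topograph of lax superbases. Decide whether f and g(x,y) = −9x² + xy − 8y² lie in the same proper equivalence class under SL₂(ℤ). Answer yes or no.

D₁ = -287, D₂ = -287
f: flip: (13,-5,6)→(6,5,13)
f: reduced (well bottom): (6,5,13) with a≤c, −a<b≤a
g is negative-definite; reduce −g:
−g: flip: (9,-1,8)→(8,1,9)
−g: reduced (well bottom): (8,1,9) with a≤c, −a<b≤a
flip sign back: reduced form of g is (-8,-1,-9)
reduced forms (6, 5, 13) vs (-8, -1, -9) ⇒ inequivalent

no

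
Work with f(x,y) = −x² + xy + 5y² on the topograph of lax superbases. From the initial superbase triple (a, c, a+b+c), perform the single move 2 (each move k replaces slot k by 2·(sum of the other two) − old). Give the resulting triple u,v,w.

start (-1,5,5) = (f(1,0),f(0,1),f(1,1))
replace slot 2: 2·((-1)+5) − 5 = 3 → (-1,3,5)

-1,3,5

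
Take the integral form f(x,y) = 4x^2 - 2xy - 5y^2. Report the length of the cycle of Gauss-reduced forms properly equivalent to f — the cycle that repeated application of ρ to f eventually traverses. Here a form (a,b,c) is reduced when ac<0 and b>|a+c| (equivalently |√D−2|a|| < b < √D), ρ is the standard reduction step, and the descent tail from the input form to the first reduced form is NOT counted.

D = 84, ⌊√D⌋ = 9
descent: ρ → (-5,2,4)  [lands on river]
river: ρ → (4,6,-3)
river: ρ → (-3,6,4)
river: ρ → (4,2,-5)
river: ρ → (-5,8,1)
river: ρ → (1,8,-5)
ρ-cycle length = 6 (tail of 1 descent step not counted)

6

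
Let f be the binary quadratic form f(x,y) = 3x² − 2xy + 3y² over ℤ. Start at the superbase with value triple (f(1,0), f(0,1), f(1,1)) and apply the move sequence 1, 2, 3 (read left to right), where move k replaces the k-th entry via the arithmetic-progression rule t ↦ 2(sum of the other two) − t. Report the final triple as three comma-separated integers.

start (3,3,4) = (f(1,0),f(0,1),f(1,1))
replace slot 1: 2·(3+4) − 3 = 11 → (11,3,4)
replace slot 2: 2·(11+4) − 3 = 27 → (11,27,4)
replace slot 3: 2·(11+27) − 4 = 72 → (11,27,72)

11,27,72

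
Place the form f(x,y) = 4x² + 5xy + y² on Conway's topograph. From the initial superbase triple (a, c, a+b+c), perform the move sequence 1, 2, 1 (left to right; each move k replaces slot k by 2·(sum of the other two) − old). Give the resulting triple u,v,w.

start (4,1,10) = (f(1,0),f(0,1),f(1,1))
replace slot 1: 2·(1+10) − 4 = 18 → (18,1,10)
replace slot 2: 2·(18+10) − 1 = 55 → (18,55,10)
replace slot 1: 2·(55+10) − 18 = 112 → (112,55,10)

112,55,10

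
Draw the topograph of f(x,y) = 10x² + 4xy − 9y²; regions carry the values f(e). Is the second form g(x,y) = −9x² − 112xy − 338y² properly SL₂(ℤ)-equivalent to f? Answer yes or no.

D₁ = 376, D₂ = 376
river cycle of f (length 16): (-9, 14, 5), (5, 16, -6), (-6, 8, 13), (13, 18, -1), (-1, 18, 13), (13, 8, -6), (-6, 16, 5), (5, 14, -9), (-9, 4, 10), (10, 16, -3), … (6 more)
river cycle of g (length 16): (-9, 14, 5), (5, 16, -6), (-6, 8, 13), (13, 18, -1), (-1, 18, 13), (13, 8, -6), (-6, 16, 5), (5, 14, -9), (-9, 4, 10), (10, 16, -3), … (6 more)
cycles coincide ⇒ equivalent

yes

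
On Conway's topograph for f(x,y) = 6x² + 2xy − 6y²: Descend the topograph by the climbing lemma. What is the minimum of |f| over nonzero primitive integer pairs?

river: ρ → (-6,10,2)
river: ρ → (2,10,-6)
river: ρ → (-6,2,6)
river: ρ → (6,10,-2)
river: ρ → (-2,10,6)
river: ρ → (6,2,-6)
closes: descent 0, river 6
min |a| on river = 2

2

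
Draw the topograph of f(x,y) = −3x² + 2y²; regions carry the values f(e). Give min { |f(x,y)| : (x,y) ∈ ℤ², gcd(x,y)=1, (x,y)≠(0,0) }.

descent: ρ → (2,4,-1)  [lands on river]
river: ρ → (-1,4,2)
closes: descent 1, river 2
min |a| on river = 1

1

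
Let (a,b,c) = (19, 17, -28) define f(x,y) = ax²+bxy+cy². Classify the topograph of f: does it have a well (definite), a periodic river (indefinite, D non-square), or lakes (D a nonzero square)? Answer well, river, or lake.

D = b²−4ac = 17² − 4·19·(-28) = 2417
D > 0 non-square ⇒ indefinite ⇒ periodic river

river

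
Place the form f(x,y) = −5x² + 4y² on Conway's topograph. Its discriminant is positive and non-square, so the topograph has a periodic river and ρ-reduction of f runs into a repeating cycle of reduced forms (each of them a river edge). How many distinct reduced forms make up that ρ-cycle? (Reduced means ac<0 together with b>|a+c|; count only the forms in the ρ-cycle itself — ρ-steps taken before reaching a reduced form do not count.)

D = 80, ⌊√D⌋ = 8
descent: ρ → (4,8,-1)  [lands on river]
river: ρ → (-1,8,4)
ρ-cycle length = 2 (tail of 1 descent step not counted)

2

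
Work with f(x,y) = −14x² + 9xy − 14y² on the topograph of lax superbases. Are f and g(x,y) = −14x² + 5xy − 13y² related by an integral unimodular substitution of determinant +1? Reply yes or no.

D₁ = -703, D₂ = -703
f is negative-definite; reduce −f:
−f: flip: (14,-9,14)→(14,9,14)
−f: reduced (well bottom): (14,9,14) with a≤c, −a<b≤a
flip sign back: reduced form of f is (-14,-9,-14)
g is negative-definite; reduce −g:
−g: flip: (14,-5,13)→(13,5,14)
−g: reduced (well bottom): (13,5,14) with a≤c, −a<b≤a
flip sign back: reduced form of g is (-13,-5,-14)
reduced forms (-14, -9, -14) vs (-13, -5, -14) ⇒ inequivalent

no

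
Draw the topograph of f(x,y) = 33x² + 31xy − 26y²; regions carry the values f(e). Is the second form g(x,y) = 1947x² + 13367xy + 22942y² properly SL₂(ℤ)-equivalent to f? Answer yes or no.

D₁ = 4393, D₂ = 4393
river cycle of f (length 92): (-26, 21, 38), (38, 55, -9), (-9, 53, 44), (44, 35, -18), (-18, 37, 42), (42, 47, -13), (-13, 57, 22), (22, 31, -39), (-39, 47, 14), (14, 65, -3), … (82 more)
river cycle of g (length 92): (33, 31, -26), (-26, 21, 38), (38, 55, -9), (-9, 53, 44), (44, 35, -18), (-18, 37, 42), (42, 47, -13), (-13, 57, 22), (22, 31, -39), (-39, 47, 14), … (82 more)
cycles coincide ⇒ equivalent

yes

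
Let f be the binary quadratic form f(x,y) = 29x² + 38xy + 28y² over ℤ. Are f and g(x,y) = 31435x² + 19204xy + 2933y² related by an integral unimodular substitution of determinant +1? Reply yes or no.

D₁ = -1804, D₂ = -1804
f: translate: b→-20 (≡38 mod 58), so (29,38,28)→(29,-20,19)
f: flip: (29,-20,19)→(19,20,29)
f: translate: b→-18 (≡20 mod 38), so (19,20,29)→(19,-18,28)
f: reduced (well bottom): (19,-18,28) with a≤c, −a<b≤a
g: flip: (31435,19204,2933)→(2933,-19204,31435)
g: translate: b→-1606 (≡-19204 mod 5866), so (2933,-19204,31435)→(2933,-1606,220)
g: flip: (2933,-1606,220)→(220,1606,2933)
g: translate: b→-154 (≡1606 mod 440), so (220,1606,2933)→(220,-154,29)
g: flip: (220,-154,29)→(29,154,220)
g: translate: b→-20 (≡154 mod 58), so (29,154,220)→(29,-20,19)
g: flip: (29,-20,19)→(19,20,29)
g: translate: b→-18 (≡20 mod 38), so (19,20,29)→(19,-18,28)
g: reduced (well bottom): (19,-18,28) with a≤c, −a<b≤a
reduced forms (19, -18, 28) vs (19, -18, 28) ⇒ equivalent

yes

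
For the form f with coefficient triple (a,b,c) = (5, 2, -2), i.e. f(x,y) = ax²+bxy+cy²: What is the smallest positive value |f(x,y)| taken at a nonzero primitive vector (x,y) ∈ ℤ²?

descent: ρ → (-2,6,1)  [lands on river]
river: ρ → (1,6,-2)
closes: descent 1, river 2
min |a| on river = 1

1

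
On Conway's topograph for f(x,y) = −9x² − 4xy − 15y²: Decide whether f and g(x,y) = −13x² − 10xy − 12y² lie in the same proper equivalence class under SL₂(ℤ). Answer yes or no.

D₁ = -524, D₂ = -524
f is negative-definite; reduce −f:
−f: reduced (well bottom): (9,4,15) with a≤c, −a<b≤a
flip sign back: reduced form of f is (-9,-4,-15)
g is negative-definite; reduce −g:
−g: flip: (13,10,12)→(12,-10,13)
−g: reduced (well bottom): (12,-10,13) with a≤c, −a<b≤a
flip sign back: reduced form of g is (-12,10,-13)
reduced forms (-9, -4, -15) vs (-12, 10, -13) ⇒ inequivalent

no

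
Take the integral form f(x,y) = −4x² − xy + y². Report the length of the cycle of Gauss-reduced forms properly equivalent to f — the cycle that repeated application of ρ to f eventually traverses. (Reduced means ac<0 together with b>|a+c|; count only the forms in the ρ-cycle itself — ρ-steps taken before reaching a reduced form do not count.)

D = 17, ⌊√D⌋ = 4
descent: ρ → (1,3,-2)  [lands on river]
river: ρ → (-2,1,2)
river: ρ → (2,3,-1)
river: ρ → (-1,3,2)
river: ρ → (2,1,-2)
river: ρ → (-2,3,1)
ρ-cycle length = 6 (tail of 1 descent step not counted)

6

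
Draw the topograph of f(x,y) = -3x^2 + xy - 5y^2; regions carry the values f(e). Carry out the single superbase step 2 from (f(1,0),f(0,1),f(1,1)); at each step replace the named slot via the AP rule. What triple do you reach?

start (-3,-5,-7) = (f(1,0),f(0,1),f(1,1))
replace slot 2: 2·((-3)+(-7)) − (-5) = -15 → (-3,-15,-7)

-3,-15,-7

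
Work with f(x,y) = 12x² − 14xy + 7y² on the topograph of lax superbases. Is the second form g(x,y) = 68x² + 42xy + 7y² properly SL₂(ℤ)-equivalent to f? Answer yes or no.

D₁ = -140, D₂ = -140
f: translate: b→10 (≡-14 mod 24), so (12,-14,7)→(12,10,5)
f: flip: (12,10,5)→(5,-10,12)
f: translate: b→0 (≡-10 mod 10), so (5,-10,12)→(5,0,7)
f: reduced (well bottom): (5,0,7) with a≤c, −a<b≤a
g: flip: (68,42,7)→(7,-42,68)
g: translate: b→0 (≡-42 mod 14), so (7,-42,68)→(7,0,5)
g: flip: (7,0,5)→(5,0,7)
g: reduced (well bottom): (5,0,7) with a≤c, −a<b≤a
reduced forms (5, 0, 7) vs (5, 0, 7) ⇒ equivalent

yes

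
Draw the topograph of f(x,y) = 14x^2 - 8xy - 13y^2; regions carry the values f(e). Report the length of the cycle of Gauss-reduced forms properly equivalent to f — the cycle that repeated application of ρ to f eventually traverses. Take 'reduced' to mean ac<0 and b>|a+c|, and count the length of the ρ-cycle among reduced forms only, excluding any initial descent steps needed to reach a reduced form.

D = 792, ⌊√D⌋ = 28
descent: ρ → (-13,8,14)  [lands on river]
river: ρ → (14,20,-7)
river: ρ → (-7,22,11)
river: ρ → (11,22,-7)
river: ρ → (-7,20,14)
river: ρ → (14,8,-13)
river: ρ → (-13,18,9)
river: ρ → (9,18,-13)
ρ-cycle length = 8 (tail of 1 descent step not counted)

8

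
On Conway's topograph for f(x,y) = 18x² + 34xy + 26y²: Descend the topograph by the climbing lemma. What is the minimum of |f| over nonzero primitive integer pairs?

translate: b→-2 (≡34 mod 36), so (18,34,26)→(18,-2,10)
flip: (18,-2,10)→(10,2,18)
reduced (well bottom): (10,2,18) with a≤c, −a<b≤a
well minimum = a = 10

10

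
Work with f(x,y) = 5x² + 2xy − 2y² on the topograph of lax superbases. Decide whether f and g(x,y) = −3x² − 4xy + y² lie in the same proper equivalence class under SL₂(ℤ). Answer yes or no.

D₁ = 44, D₂ = 28
discriminants differ ⇒ not SL₂(ℤ)-equivalent

no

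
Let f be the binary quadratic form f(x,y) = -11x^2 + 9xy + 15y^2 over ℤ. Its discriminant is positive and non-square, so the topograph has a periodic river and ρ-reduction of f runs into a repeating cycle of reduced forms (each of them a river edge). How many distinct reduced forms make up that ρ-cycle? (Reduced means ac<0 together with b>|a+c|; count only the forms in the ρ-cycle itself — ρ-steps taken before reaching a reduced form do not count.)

D = 741, ⌊√D⌋ = 27
river: ρ → (15,21,-5)
river: ρ → (-5,19,19)
river: ρ → (19,19,-5)
river: ρ → (-5,21,15)
river: ρ → (15,9,-11)
river: ρ → (-11,13,13)
river: ρ → (13,13,-11)
river: ρ → (-11,9,15)
ρ-cycle length = 8 (tail of 0 descent steps not counted)

8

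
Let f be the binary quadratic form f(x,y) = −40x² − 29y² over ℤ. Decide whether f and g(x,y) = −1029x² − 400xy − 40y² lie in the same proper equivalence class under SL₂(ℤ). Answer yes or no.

D₁ = -4640, D₂ = -4640
f is negative-definite; reduce −f:
−f: flip: (40,0,29)→(29,0,40)
−f: reduced (well bottom): (29,0,40) with a≤c, −a<b≤a
flip sign back: reduced form of f is (-29,0,-40)
g is negative-definite; reduce −g:
−g: flip: (1029,400,40)→(40,-400,1029)
−g: translate: b→0 (≡-400 mod 80), so (40,-400,1029)→(40,0,29)
−g: flip: (40,0,29)→(29,0,40)
−g: reduced (well bottom): (29,0,40) with a≤c, −a<b≤a
flip sign back: reduced form of g is (-29,0,-40)
reduced forms (-29, 0, -40) vs (-29, 0, -40) ⇒ equivalent

yes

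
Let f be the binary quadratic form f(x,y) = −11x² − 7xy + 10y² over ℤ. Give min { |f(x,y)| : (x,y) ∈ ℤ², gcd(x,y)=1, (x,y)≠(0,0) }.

descent: ρ → (10,7,-11)  [lands on river]
river: ρ → (-11,15,6)
river: ρ → (6,21,-2)
river: ρ → (-2,19,16)
river: ρ → (16,13,-5)
river: ρ → (-5,17,10)
river: ρ → (10,3,-12)
river: ρ → (-12,21,1)
river: ρ → (1,21,-12)
river: ρ → (-12,3,10)
river: ρ → (10,17,-5)
river: ρ → (-5,13,16)
river: ρ → (16,19,-2)
river: ρ → (-2,21,6)
river: ρ → (6,15,-11)
river: ρ → (-11,7,10)
river: ρ → (10,13,-8)
river: ρ → (-8,19,4)
river: ρ → (4,21,-3)
river: ρ → (-3,21,4)
river: ρ → (4,19,-8)
river: ρ → (-8,13,10)
closes: descent 1, river 22
min |a| on river = 1

1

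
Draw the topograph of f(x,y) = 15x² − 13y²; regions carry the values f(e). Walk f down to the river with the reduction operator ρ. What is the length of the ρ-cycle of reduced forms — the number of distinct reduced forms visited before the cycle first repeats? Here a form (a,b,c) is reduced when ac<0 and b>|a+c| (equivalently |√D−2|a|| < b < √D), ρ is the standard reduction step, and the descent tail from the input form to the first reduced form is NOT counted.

D = 780, ⌊√D⌋ = 27
descent: ρ → (-13,26,2)  [lands on river]
river: ρ → (2,26,-13)
ρ-cycle length = 2 (tail of 1 descent step not counted)

2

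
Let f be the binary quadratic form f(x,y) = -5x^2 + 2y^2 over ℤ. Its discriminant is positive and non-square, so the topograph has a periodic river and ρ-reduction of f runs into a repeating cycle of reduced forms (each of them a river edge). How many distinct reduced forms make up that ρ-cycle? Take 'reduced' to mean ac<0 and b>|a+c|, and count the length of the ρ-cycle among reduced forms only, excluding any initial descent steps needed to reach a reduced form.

D = 40, ⌊√D⌋ = 6
descent: ρ → (2,4,-3)  [lands on river]
river: ρ → (-3,2,3)
river: ρ → (3,4,-2)
river: ρ → (-2,4,3)
river: ρ → (3,2,-3)
river: ρ → (-3,4,2)
ρ-cycle length = 6 (tail of 1 descent step not counted)

6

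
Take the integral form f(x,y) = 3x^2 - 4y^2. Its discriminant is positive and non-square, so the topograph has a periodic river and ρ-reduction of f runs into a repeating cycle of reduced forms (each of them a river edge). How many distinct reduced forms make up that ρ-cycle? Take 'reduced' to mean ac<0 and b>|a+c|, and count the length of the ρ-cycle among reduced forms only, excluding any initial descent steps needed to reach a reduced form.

D = 48, ⌊√D⌋ = 6
descent: ρ → (-4,0,3)
descent: ρ → (3,6,-1)  [lands on river]
river: ρ → (-1,6,3)
ρ-cycle length = 2 (tail of 2 descent steps not counted)

2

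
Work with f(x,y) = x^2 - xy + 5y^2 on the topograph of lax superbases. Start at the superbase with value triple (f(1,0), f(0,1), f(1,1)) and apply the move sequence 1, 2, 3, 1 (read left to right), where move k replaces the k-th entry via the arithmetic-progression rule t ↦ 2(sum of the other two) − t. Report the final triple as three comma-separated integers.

start (1,5,5) = (f(1,0),f(0,1),f(1,1))
replace slot 1: 2·(5+5) − 1 = 19 → (19,5,5)
replace slot 2: 2·(19+5) − 5 = 43 → (19,43,5)
replace slot 3: 2·(19+43) − 5 = 119 → (19,43,119)
replace slot 1: 2·(43+119) − 19 = 305 → (305,43,119)

305,43,119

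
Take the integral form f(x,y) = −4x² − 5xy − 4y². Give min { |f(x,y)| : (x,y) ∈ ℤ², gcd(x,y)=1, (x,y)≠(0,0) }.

translate: b→-3 (≡5 mod 8), so (4,5,4)→(4,-3,3)
flip: (4,-3,3)→(3,3,4)
reduced (well bottom): (3,3,4) with a≤c, −a<b≤a
well minimum |f| = |-3| = 3 (negative-definite)

3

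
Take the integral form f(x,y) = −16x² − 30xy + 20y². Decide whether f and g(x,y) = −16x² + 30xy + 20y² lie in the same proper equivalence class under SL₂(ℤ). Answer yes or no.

D₁ = 2180, D₂ = 2180
river cycle of f (length 8): (20, 30, -16), (-16, 34, 16), (16, 30, -20), (-20, 10, 26), (26, 42, -4), (-4, 46, 4), (4, 42, -26), (-26, 10, 20)
river cycle of g (length 8): (20, 10, -26), (-26, 42, 4), (4, 46, -4), (-4, 42, 26), (26, 10, -20), (-20, 30, 16), (16, 34, -16), (-16, 30, 20)
cycles differ ⇒ inequivalent

no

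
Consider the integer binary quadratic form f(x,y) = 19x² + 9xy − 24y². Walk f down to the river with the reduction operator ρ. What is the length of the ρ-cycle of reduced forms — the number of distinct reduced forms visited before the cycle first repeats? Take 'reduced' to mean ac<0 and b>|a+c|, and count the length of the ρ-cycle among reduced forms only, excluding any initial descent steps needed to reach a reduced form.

D = 1905, ⌊√D⌋ = 43
river: ρ → (-24,39,4)
river: ρ → (4,41,-14)
river: ρ → (-14,43,1)
river: ρ → (1,43,-14)
river: ρ → (-14,41,4)
river: ρ → (4,39,-24)
river: ρ → (-24,9,19)
river: ρ → (19,29,-14)
river: ρ → (-14,27,21)
river: ρ → (21,15,-20)
river: ρ → (-20,25,16)
river: ρ → (16,39,-6)
river: ρ → (-6,33,34)
river: ρ → (34,35,-5)
river: ρ → (-5,35,34)
river: ρ → (34,33,-6)
river: ρ → (-6,39,16)
river: ρ → (16,25,-20)
river: ρ → (-20,15,21)
river: ρ → (21,27,-14)
river: ρ → (-14,29,19)
river: ρ → (19,9,-24)
ρ-cycle length = 22 (tail of 0 descent steps not counted)

22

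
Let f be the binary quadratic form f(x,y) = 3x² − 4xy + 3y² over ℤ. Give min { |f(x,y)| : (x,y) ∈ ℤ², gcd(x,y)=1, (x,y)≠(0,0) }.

translate: b→2 (≡-4 mod 6), so (3,-4,3)→(3,2,2)
flip: (3,2,2)→(2,-2,3)
translate: b→2 (≡-2 mod 4), so (2,-2,3)→(2,2,3)
reduced (well bottom): (2,2,3) with a≤c, −a<b≤a
well minimum = a = 2

2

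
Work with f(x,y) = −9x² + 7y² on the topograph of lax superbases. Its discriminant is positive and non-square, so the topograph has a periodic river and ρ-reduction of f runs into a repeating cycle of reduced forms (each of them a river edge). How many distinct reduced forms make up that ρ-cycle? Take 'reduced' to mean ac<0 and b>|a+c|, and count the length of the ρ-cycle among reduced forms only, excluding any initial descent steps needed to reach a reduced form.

D = 252, ⌊√D⌋ = 15
descent: ρ → (7,14,-2)  [lands on river]
river: ρ → (-2,14,7)
ρ-cycle length = 2 (tail of 1 descent step not counted)

2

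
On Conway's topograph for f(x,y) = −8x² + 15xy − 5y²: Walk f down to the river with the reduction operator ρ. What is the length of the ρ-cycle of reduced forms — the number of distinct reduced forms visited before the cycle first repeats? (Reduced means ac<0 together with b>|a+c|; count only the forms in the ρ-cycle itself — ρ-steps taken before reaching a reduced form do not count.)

D = 65, ⌊√D⌋ = 8
descent: ρ → (-5,5,2)  [lands on river]
river: ρ → (2,7,-2)
river: ρ → (-2,5,5)
river: ρ → (5,5,-2)
river: ρ → (-2,7,2)
river: ρ → (2,5,-5)
ρ-cycle length = 6 (tail of 1 descent step not counted)

6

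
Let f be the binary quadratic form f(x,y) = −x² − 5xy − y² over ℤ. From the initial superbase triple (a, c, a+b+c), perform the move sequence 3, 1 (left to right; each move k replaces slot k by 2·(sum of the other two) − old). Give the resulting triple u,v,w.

start (-1,-1,-7) = (f(1,0),f(0,1),f(1,1))
replace slot 3: 2·((-1)+(-1)) − (-7) = 3 → (-1,-1,3)
replace slot 1: 2·((-1)+3) − (-1) = 5 → (5,-1,3)

5,-1,3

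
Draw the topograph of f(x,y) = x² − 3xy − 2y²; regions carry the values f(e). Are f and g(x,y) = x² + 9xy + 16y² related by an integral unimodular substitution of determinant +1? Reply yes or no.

D₁ = 17, D₂ = 17
river cycle of f (length 6): (-2, 3, 1), (1, 3, -2), (-2, 1, 2), (2, 3, -1), (-1, 3, 2), (2, 1, -2)
river cycle of g (length 6): (1, 3, -2), (-2, 1, 2), (2, 3, -1), (-1, 3, 2), (2, 1, -2), (-2, 3, 1)
cycles coincide ⇒ equivalent

yes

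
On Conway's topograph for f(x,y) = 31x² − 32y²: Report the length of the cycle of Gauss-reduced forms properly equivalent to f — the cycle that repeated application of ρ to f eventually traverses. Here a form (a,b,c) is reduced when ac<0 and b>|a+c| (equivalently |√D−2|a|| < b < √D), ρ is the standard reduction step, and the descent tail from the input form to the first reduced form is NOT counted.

D = 3968, ⌊√D⌋ = 62
descent: ρ → (-32,0,31)
descent: ρ → (31,62,-1)  [lands on river]
river: ρ → (-1,62,31)
ρ-cycle length = 2 (tail of 2 descent steps not counted)

2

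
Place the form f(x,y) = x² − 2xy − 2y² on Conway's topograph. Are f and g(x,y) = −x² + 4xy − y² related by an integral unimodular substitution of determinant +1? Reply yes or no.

D₁ = 12, D₂ = 12
river cycle of f (length 2): (-2, 2, 1), (1, 2, -2)
river cycle of g (length 2): (-1, 2, 2), (2, 2, -1)
cycles differ ⇒ inequivalent

no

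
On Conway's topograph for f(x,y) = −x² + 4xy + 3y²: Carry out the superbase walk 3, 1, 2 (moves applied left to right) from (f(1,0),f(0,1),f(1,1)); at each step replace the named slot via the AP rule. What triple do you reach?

start (-1,3,6) = (f(1,0),f(0,1),f(1,1))
replace slot 3: 2·((-1)+3) − 6 = -2 → (-1,3,-2)
replace slot 1: 2·(3+(-2)) − (-1) = 3 → (3,3,-2)
replace slot 2: 2·(3+(-2)) − 3 = -1 → (3,-1,-2)

3,-1,-2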